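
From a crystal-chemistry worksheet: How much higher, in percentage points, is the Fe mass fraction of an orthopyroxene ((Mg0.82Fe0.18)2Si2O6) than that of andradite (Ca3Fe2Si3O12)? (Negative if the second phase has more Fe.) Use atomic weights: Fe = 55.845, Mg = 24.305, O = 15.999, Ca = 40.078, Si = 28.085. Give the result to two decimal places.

First mineral: 20.104 g Fe in 212.128 g formula = 9.48 wt% Fe.
Second mineral: 111.690 g Fe in 508.167 g formula = 21.98 wt% Fe.
9.48% − 21.98% gives a difference of -12.50 percentage points.

-12.50 percentage points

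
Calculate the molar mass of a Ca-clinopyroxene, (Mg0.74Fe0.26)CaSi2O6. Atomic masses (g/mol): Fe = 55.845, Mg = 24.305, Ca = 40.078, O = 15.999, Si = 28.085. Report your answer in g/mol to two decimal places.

M = 0.74·24.305 + 0.26·55.845 + 1·40.078 + 2·28.085 + 6·15.999

224.75 g/mol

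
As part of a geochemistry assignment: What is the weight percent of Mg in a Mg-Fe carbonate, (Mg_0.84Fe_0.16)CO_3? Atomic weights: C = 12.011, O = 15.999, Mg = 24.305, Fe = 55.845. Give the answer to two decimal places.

22.85 mass %

M((Mg_0.84Fe_0.16)CO_3) = 89.359 g/mol.
Mg contributes 0.84 × 24.305 = 20.416 g per mole.
20.416/89.359 = 0.2285 → 22.85%.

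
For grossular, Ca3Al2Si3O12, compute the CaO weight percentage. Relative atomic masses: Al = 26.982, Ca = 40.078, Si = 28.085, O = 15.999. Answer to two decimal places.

Molar mass of Ca3Al2Si3O12 = 3×40.078 + 2×26.982 + 3×28.085 + 12×15.999 = 450.441 g/mol.
Each formula unit contains 3 Ca, equivalent to 3/1 = 3.0000 mol CaO.
M(CaO) = 1×40.078 + 1×15.999 = 56.077 g/mol.
Mass of CaO per formula unit = 3.0000 × 56.077 = 168.231 g.
CaO wt% = 168.231 / 450.441 × 100 = 37.35%.

37.35 wt%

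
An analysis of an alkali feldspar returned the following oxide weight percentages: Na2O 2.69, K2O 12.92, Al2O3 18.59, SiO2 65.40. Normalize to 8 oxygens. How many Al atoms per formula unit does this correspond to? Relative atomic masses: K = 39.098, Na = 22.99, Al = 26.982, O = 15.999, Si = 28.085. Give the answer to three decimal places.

2.69 wt% Na2O ÷ 61.979 g/mol = 0.04340 mol, giving 0.08680 Na and 0.04340 O.
12.92 wt% K2O ÷ 94.195 g/mol = 0.13716 mol, giving 0.27432 K and 0.13716 O.
18.59 wt% Al2O3 ÷ 101.961 g/mol = 0.18232 mol, giving 0.36464 Al and 0.54696 O.
65.40 wt% SiO2 ÷ 60.083 g/mol = 1.08849 mol, giving 1.08849 Si and 2.17698 O.
Oxygen sums to 2.90450; scaling by 8/2.90450 = 2.75435 puts the formula on 8 O.
Al: 0.36464 × 2.75435 = 1.004 atoms per formula unit.

1.004 Al apfu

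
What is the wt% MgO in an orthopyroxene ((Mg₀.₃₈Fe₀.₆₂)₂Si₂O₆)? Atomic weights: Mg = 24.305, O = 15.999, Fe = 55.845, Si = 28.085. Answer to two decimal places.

12.77 wt%

Molar mass of (Mg₀.₃₈Fe₀.₆₂)₂Si₂O₆ = 0.76·24.305 + 1.24·55.845 + 2·28.085 + 6·15.999 = 239.884 g/mol.
Each formula unit contains 0.76 Mg, equivalent to 0.76/1 = 0.7600 mol MgO.
M(MgO) = 1×24.305 + 1×15.999 = 40.304 g/mol.
Mass of MgO per formula unit = 0.7600 × 40.304 = 30.631 g.
MgO wt% = 30.631 / 239.884 × 100 = 12.77%.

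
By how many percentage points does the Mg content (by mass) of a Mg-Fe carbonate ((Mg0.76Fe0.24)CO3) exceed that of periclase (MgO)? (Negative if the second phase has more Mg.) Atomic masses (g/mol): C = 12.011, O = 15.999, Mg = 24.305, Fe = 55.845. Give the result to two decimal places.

-40.20 percentage points

Mg in (Mg0.76Fe0.24)CO3: molar mass 91.883 g/mol; 0.76×24.305 = 18.472 g → 20.10 wt%.
Mg in MgO: molar mass 40.304 g/mol; 1×24.305 = 24.305 g → 60.30 wt%.
Difference = 20.10 − 60.30 = -40.20 percentage points.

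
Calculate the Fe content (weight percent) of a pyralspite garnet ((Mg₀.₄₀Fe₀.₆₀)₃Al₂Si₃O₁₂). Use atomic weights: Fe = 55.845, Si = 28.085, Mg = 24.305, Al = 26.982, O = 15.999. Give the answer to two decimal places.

21.86 weight percent

Molar mass of (Mg₀.₄₀Fe₀.₆₀)₃Al₂Si₃O₁₂: 1.20*24.305 + 1.80*55.845 + 2*26.982 + 3*28.085 + 12*15.999 = 459.894 g/mol.
Mass of Fe per formula unit: 1.80 × 55.845 = 100.521 g.
Weight fraction Fe = 100.521 / 459.894 = 0.2186.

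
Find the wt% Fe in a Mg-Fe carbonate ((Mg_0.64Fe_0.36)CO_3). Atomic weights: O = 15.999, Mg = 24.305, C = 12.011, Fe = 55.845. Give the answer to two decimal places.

Formula mass = 0.64×24.305 + 0.36×55.845 + 1×12.011 + 3×15.999 = 95.667 g/mol, of which 20.104 g is Fe.
So Fe makes up 20.104/95.667 = 0.2101 of the mass, i.e. 21.01%.

21.01 mass %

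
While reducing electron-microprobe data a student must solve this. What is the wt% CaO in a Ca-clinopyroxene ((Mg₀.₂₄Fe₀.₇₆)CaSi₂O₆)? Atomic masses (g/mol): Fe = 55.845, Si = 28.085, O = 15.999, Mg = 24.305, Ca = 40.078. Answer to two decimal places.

23.32 wt%

M((Mg₀.₂₄Fe₀.₇₆)CaSi₂O₆) = 240.517 g/mol; M(CaO) = 56.077 g/mol.
Moles CaO per formula unit = 1 Ca ÷ 1 = 1.0000.
CaO fraction = (1.0000 × 56.077) / 240.517 = 56.077/240.517 = 0.2332.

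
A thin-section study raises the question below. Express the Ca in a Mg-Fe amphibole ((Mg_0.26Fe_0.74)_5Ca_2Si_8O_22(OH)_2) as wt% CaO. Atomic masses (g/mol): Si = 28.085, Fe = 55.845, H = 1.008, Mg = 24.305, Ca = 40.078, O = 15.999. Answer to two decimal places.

12.07 wt%

Molar mass of (Mg_0.26Fe_0.74)_5Ca_2Si_8O_22(OH)_2 = 1.30*24.305 + 3.70*55.845 + 2*40.078 + 8*28.085 + 24*15.999 + 2*1.008 = 929.051 g/mol.
Each formula unit contains 2 Ca, equivalent to 2/1 = 2.0000 mol CaO.
M(CaO) = 1×40.078 + 1×15.999 = 56.077 g/mol.
Mass of CaO per formula unit = 2.0000 × 56.077 = 112.154 g.
CaO wt% = 112.154 / 929.051 × 100 = 12.07%.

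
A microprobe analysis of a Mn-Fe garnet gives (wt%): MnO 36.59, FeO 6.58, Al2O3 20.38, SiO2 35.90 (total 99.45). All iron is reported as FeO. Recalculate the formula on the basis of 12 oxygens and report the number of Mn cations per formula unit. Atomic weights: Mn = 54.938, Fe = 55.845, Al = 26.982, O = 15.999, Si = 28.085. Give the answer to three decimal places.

2.577 Mn apfu

MnO: 36.59/70.937 = 0.51581 mol → 0.51581 mol Mn, 0.51581 mol O.
FeO: 6.58/71.844 = 0.09159 mol → 0.09159 mol Fe, 0.09159 mol O.
Al2O3: 20.38/101.961 = 0.19988 mol → 0.39976 mol Al, 0.59964 mol O.
SiO2: 35.90/60.083 = 0.59751 mol → 0.59751 mol Si, 1.19502 mol O.
Total oxygen = 2.40206 mol. Normalization factor = 12/2.40206 = 4.99571.
Mn per 12 O = 0.51581 × 4.99571 = 2.577.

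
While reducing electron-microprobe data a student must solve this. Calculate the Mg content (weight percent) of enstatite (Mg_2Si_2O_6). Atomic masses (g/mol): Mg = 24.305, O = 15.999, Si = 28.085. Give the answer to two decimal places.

Molar mass of Mg_2Si_2O_6: 2*24.305 + 2*28.085 + 6*15.999 = 200.774 g/mol.
Mass of Mg per formula unit: 2 × 24.305 = 48.610 g.
Weight fraction Mg = 48.610 / 200.774 = 0.2421.

24.21 weight percent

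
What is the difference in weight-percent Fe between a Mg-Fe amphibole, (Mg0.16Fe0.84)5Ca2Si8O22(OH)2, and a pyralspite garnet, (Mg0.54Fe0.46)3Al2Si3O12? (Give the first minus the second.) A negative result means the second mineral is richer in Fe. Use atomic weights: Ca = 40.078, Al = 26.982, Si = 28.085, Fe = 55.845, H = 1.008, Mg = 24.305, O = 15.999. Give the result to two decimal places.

M((Mg0.16Fe0.84)5Ca2Si8O22(OH)2) = 944.821 g/mol, so wt% Fe = 234.549/944.821 × 100 = 24.82%.
M((Mg0.54Fe0.46)3Al2Si3O12) = 446.647 g/mol, so wt% Fe = 77.066/446.647 × 100 = 17.25%.
24.82 − 17.25 = 7.57 pp.

7.57 percentage points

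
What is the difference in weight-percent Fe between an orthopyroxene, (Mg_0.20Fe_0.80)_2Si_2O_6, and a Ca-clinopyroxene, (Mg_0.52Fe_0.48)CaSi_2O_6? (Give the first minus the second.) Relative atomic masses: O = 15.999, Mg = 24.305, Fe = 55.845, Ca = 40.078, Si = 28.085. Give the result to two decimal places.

M((Mg_0.20Fe_0.80)_2Si_2O_6) = 251.238 g/mol, so wt% Fe = 89.352/251.238 × 100 = 35.56%.
M((Mg_0.52Fe_0.48)CaSi_2O_6) = 231.686 g/mol, so wt% Fe = 26.806/231.686 × 100 = 11.57%.
35.56 − 11.57 = 23.99 pp.

23.99 percentage points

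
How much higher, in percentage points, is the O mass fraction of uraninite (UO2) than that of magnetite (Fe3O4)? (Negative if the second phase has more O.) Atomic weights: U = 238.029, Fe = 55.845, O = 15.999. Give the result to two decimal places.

O in UO2: molar mass 270.027 g/mol; 2×15.999 = 31.998 g → 11.85 wt%.
O in Fe3O4: molar mass 231.531 g/mol; 4×15.999 = 63.996 g → 27.64 wt%.
Difference = 11.85 − 27.64 = -15.79 percentage points.

-15.79 percentage points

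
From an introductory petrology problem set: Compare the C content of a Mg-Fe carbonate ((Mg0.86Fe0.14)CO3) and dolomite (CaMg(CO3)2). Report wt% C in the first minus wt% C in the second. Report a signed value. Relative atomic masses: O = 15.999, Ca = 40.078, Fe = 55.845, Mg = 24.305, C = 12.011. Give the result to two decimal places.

0.51 percentage points

M((Mg0.86Fe0.14)CO3) = 88.729 g/mol, so wt% C = 12.011/88.729 × 100 = 13.54%.
M(CaMg(CO3)2) = 184.399 g/mol, so wt% C = 24.022/184.399 × 100 = 13.03%.
13.54 − 13.03 = 0.51 pp.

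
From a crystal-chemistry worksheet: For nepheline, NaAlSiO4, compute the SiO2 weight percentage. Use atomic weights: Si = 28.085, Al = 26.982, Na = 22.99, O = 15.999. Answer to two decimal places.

42.30 wt%

Molar mass of NaAlSiO4 = 1×22.99 + 1×26.982 + 1×28.085 + 4×15.999 = 142.053 g/mol.
Each formula unit contains 1 Si, equivalent to 1/1 = 1.0000 mol SiO2.
M(SiO2) = 1×28.085 + 2×15.999 = 60.083 g/mol.
Mass of SiO2 per formula unit = 1.0000 × 60.083 = 60.083 g.
SiO2 wt% = 60.083 / 142.053 × 100 = 42.30%.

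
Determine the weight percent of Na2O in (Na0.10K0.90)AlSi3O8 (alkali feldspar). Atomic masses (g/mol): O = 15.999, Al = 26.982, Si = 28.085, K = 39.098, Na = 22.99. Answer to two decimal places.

M((Na0.10K0.90)AlSi3O8) = 276.716 g/mol; M(Na2O) = 61.979 g/mol.
Moles Na2O per formula unit = 0.10 Na ÷ 2 = 0.0500.
Na2O fraction = (0.0500 × 61.979) / 276.716 = 3.099/276.716 = 0.0112.

1.12 wt%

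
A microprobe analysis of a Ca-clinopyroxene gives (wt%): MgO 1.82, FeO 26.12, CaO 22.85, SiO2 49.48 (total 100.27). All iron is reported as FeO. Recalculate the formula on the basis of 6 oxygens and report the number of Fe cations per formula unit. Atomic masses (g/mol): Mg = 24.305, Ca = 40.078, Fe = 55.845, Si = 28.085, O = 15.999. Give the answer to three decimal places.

MgO (M=40.304): mol = 0.04516; Mg = 0.04516, O = 0.04516.
FeO (M=71.844): mol = 0.36357; Fe = 0.36357, O = 0.36357.
CaO (M=56.077): mol = 0.40748; Ca = 0.40748, O = 0.40748.
SiO2 (M=60.083): mol = 0.82353; Si = 0.82353, O = 1.64706.
ΣO = 2.46327; factor = 6/ΣO = 2.43579.
Fe apfu = 0.36357 × 2.43579 = 0.886.

0.886 Fe apfu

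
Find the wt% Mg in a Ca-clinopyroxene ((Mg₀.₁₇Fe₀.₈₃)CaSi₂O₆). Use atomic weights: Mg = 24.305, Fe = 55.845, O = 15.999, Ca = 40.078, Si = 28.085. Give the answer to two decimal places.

M((Mg₀.₁₇Fe₀.₈₃)CaSi₂O₆) = 242.725 g/mol.
Mg contributes 0.17 × 24.305 = 4.132 g per mole.
4.132/242.725 = 0.0170 → 1.70%.

1.70 weight percent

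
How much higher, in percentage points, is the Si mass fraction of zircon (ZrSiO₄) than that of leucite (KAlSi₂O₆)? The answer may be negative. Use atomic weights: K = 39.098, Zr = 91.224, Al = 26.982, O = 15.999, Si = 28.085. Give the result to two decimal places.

-10.42 percentage points

M(ZrSiO₄) = 183.305 g/mol, so wt% Si = 28.085/183.305 × 100 = 15.32%.
M(KAlSi₂O₆) = 218.244 g/mol, so wt% Si = 56.170/218.244 × 100 = 25.74%.
15.32 − 25.74 = -10.42 pp.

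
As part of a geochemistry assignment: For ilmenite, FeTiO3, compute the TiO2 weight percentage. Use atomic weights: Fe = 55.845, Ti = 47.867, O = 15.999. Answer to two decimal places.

52.64 wt%

Molar mass of FeTiO3 = 1*55.845 + 1*47.867 + 3*15.999 = 151.709 g/mol.
Each formula unit contains 1 Ti, equivalent to 1/1 = 1.0000 mol TiO2.
M(TiO2) = 1×47.867 + 2×15.999 = 79.865 g/mol.
Mass of TiO2 per formula unit = 1.0000 × 79.865 = 79.865 g.
TiO2 wt% = 79.865 / 151.709 × 100 = 52.64%.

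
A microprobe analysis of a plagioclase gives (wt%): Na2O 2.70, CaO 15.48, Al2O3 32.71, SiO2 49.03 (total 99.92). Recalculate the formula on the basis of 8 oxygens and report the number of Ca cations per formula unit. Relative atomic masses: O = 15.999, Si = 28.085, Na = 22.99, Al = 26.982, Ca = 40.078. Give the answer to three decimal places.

0.758 Ca apfu

Na2O: 2.70/61.979 = 0.04356 mol → 0.08712 mol Na, 0.04356 mol O.
CaO: 15.48/56.077 = 0.27605 mol → 0.27605 mol Ca, 0.27605 mol O.
Al2O3: 32.71/101.961 = 0.32081 mol → 0.64162 mol Al, 0.96243 mol O.
SiO2: 49.03/60.083 = 0.81604 mol → 0.81604 mol Si, 1.63208 mol O.
Total oxygen = 2.91412 mol. Normalization factor = 8/2.91412 = 2.74525.
Ca per 8 O = 0.27605 × 2.74525 = 0.758.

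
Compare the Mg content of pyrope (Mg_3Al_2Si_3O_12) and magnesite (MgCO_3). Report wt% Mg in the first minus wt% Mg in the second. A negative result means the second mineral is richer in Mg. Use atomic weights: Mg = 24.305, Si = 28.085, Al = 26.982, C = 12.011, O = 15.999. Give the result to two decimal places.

Mg in Mg_3Al_2Si_3O_12: molar mass 403.122 g/mol; 3×24.305 = 72.915 g → 18.09 wt%.
Mg in MgCO_3: molar mass 84.313 g/mol; 1×24.305 = 24.305 g → 28.83 wt%.
Difference = 18.09 − 28.83 = -10.74 percentage points.

-10.74 percentage points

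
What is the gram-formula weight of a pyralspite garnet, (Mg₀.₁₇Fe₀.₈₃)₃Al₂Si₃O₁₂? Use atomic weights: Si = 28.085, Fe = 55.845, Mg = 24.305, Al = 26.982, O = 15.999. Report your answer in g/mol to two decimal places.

481.66 g/mol

The formula mass is the sum 0.51·24.305 + 2.49·55.845 + 2·26.982 + 3·28.085 + 12·15.999.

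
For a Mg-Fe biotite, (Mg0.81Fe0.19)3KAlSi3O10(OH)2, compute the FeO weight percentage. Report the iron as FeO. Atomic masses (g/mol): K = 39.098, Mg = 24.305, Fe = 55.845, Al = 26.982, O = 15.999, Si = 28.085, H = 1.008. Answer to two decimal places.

9.41 wt%

Molar mass of (Mg0.81Fe0.19)3KAlSi3O10(OH)2 = 2.43×24.305 + 0.57×55.845 + 1×39.098 + 1×26.982 + 3×28.085 + 12×15.999 + 2×1.008 = 435.232 g/mol.
Each formula unit contains 0.57 Fe, equivalent to 0.57/1 = 0.5700 mol FeO.
M(FeO) = 1×55.845 + 1×15.999 = 71.844 g/mol.
Mass of FeO per formula unit = 0.5700 × 71.844 = 40.951 g.
FeO wt% = 40.951 / 435.232 × 100 = 9.41%.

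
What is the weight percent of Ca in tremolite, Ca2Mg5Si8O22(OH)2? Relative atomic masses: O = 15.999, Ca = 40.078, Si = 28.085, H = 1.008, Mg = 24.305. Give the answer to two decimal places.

Molar mass of Ca2Mg5Si8O22(OH)2: 2×40.078 + 5×24.305 + 8×28.085 + 24×15.999 + 2×1.008 = 812.353 g/mol.
Mass of Ca per formula unit: 2 × 40.078 = 80.156 g.
Weight fraction Ca = 80.156 / 812.353 = 0.0987.

9.87 wt%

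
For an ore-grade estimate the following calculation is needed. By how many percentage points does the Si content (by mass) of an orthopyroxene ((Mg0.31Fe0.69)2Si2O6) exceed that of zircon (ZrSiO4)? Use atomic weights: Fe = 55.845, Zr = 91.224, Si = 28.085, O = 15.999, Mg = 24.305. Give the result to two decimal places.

7.67 percentage points

First mineral: 56.170 g Si in 244.299 g formula = 22.99 wt% Si.
Second mineral: 28.085 g Si in 183.305 g formula = 15.32 wt% Si.
22.99% − 15.32% gives a difference of 7.67 percentage points.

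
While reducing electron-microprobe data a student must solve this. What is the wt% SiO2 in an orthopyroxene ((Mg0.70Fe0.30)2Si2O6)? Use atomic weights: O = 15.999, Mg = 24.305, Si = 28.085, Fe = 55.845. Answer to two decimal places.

54.70 wt%

M((Mg0.70Fe0.30)2Si2O6) = 219.698 g/mol; M(SiO2) = 60.083 g/mol.
Moles SiO2 per formula unit = 2 Si ÷ 1 = 2.0000.
SiO2 fraction = (2.0000 × 60.083) / 219.698 = 120.166/219.698 = 0.5470.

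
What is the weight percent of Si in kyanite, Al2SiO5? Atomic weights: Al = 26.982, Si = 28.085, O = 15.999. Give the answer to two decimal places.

Molar mass of Al2SiO5: 2·26.982 + 1·28.085 + 5·15.999 = 162.044 g/mol.
Mass of Si per formula unit: 1 × 28.085 = 28.085 g.
Weight fraction Si = 28.085 / 162.044 = 0.1733.

17.33 mass %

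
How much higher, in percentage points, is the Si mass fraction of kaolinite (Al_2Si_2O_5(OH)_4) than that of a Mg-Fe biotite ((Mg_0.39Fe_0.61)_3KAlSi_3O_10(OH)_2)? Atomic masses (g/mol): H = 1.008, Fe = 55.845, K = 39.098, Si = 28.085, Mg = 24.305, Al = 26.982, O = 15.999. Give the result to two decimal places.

First mineral: 56.170 g Si in 258.157 g formula = 21.76 wt% Si.
Second mineral: 84.255 g Si in 474.972 g formula = 17.74 wt% Si.
21.76% − 17.74% gives a difference of 4.02 percentage points.

4.02 percentage points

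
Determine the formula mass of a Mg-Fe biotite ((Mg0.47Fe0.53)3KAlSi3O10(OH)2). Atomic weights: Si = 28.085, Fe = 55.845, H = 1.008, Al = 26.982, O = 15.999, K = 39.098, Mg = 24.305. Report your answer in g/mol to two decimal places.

467.40 g/mol

M = 1.41·24.305 + 1.59·55.845 + 1·39.098 + 1·26.982 + 3·28.085 + 12·15.999 + 2·1.008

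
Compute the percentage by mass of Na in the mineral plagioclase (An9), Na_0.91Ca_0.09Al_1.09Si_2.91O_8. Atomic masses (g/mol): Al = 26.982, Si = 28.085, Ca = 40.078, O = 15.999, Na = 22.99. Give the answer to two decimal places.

7.93 wt%

M(Na_0.91Ca_0.09Al_1.09Si_2.91O_8) = 263.658 g/mol.
Na contributes 0.91 × 22.99 = 20.921 g per mole.
20.921/263.658 = 0.0793 → 7.93%.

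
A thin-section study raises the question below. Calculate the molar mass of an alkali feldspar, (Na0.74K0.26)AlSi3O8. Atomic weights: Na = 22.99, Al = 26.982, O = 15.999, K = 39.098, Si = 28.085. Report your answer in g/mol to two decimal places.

266.41 g/mol

M = 0.74*22.99 + 0.26*39.098 + 1*26.982 + 3*28.085 + 8*15.999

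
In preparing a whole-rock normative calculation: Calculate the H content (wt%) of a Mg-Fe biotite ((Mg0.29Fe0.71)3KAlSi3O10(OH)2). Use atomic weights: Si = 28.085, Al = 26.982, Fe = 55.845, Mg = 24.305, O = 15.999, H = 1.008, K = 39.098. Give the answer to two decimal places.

0.42 wt%

M((Mg0.29Fe0.71)3KAlSi3O10(OH)2) = 484.434 g/mol.
H contributes 2 × 1.008 = 2.016 g per mole.
2.016/484.434 = 0.0042 → 0.42%.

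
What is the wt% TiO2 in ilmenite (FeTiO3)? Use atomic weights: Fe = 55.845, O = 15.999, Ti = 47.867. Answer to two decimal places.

Formula mass = 151.709 g/mol.
1 Ti → 1.0000 mol TiO2 per formula unit; M(TiO2) = 79.865, so TiO2 mass = 79.865 g.
79.865/151.709 × 100 = 52.64 wt%.

52.64 wt%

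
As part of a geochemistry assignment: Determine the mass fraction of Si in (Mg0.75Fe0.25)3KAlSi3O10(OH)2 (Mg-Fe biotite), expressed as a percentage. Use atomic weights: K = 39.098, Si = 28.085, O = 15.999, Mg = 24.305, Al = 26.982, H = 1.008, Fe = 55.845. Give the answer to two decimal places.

19.11 mass %

M((Mg0.75Fe0.25)3KAlSi3O10(OH)2) = 440.909 g/mol.
Si contributes 3 × 28.085 = 84.255 g per mole.
84.255/440.909 = 0.1911 → 19.11%.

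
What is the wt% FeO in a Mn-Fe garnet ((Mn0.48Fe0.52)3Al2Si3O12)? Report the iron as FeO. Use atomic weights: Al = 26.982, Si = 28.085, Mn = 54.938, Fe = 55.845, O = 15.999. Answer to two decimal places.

22.58 wt%

Formula mass = 496.436 g/mol.
1.56 Fe → 1.5600 mol FeO per formula unit; M(FeO) = 71.844, so FeO mass = 112.077 g.
112.077/496.436 × 100 = 22.58 wt%.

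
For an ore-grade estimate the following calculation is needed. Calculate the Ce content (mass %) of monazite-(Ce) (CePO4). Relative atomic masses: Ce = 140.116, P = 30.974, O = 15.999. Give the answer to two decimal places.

Formula mass = 1*140.116 + 1*30.974 + 4*15.999 = 235.086 g/mol, of which 140.116 g is Ce.
So Ce makes up 140.116/235.086 = 0.5960 of the mass, i.e. 59.60%.

59.60 mass %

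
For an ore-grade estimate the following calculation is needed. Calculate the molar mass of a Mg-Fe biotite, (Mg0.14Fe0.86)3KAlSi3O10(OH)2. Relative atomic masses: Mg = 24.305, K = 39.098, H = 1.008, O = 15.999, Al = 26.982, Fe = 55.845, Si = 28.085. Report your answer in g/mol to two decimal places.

498.63 g/mol

Mg: 0.42 × 24.305 = 10.2081
Fe: 2.58 × 55.845 = 144.0801
K: 1 × 39.098 = 39.0980
Al: 1 × 26.982 = 26.9820
Si: 3 × 28.085 = 84.2550
O: 12 × 15.999 = 191.9880
H: 2 × 1.008 = 2.0160
Summing the contributions gives the formula mass.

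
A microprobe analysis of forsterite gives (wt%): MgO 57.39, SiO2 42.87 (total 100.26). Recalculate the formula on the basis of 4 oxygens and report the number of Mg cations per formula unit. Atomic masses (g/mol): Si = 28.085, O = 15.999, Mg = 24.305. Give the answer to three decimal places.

MgO (M=40.304): mol = 1.42393; Mg = 1.42393, O = 1.42393.
SiO2 (M=60.083): mol = 0.71351; Si = 0.71351, O = 1.42702.
ΣO = 2.85095; factor = 4/ΣO = 1.40304.
Mg apfu = 1.42393 × 1.40304 = 1.998.

1.998 Mg apfu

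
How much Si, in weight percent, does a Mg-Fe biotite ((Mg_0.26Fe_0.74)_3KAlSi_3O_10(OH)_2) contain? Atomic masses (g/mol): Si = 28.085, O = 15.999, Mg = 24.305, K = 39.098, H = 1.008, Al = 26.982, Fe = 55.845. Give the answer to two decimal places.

M((Mg_0.26Fe_0.74)_3KAlSi_3O_10(OH)_2) = 487.273 g/mol.
Si contributes 3 × 28.085 = 84.255 g per mole.
84.255/487.273 = 0.1729 → 17.29%.

17.29 weight percent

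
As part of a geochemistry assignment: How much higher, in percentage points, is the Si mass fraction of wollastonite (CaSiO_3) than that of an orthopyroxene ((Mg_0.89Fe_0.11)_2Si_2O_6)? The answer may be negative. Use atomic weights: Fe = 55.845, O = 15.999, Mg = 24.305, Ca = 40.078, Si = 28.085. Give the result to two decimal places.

-2.86 percentage points

M(CaSiO_3) = 116.160 g/mol, so wt% Si = 28.085/116.160 × 100 = 24.18%.
M((Mg_0.89Fe_0.11)_2Si_2O_6) = 207.713 g/mol, so wt% Si = 56.170/207.713 × 100 = 27.04%.
24.18 − 27.04 = -2.86 pp.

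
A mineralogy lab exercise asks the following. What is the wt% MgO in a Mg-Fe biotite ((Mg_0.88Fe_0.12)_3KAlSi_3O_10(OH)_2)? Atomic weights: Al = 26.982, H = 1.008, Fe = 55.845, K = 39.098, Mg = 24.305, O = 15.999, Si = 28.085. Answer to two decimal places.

Formula mass = 428.608 g/mol.
2.64 Mg → 2.6400 mol MgO per formula unit; M(MgO) = 40.304, so MgO mass = 106.403 g.
106.403/428.608 × 100 = 24.83 wt%.

24.83 wt%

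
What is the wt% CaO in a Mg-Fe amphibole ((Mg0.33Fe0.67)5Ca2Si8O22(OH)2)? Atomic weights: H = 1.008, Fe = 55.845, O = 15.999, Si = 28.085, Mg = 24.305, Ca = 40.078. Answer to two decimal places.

12.22 wt%

Molar mass of (Mg0.33Fe0.67)5Ca2Si8O22(OH)2 = 1.65·24.305 + 3.35·55.845 + 2·40.078 + 8·28.085 + 24·15.999 + 2·1.008 = 918.012 g/mol.
Each formula unit contains 2 Ca, equivalent to 2/1 = 2.0000 mol CaO.
M(CaO) = 1×40.078 + 1×15.999 = 56.077 g/mol.
Mass of CaO per formula unit = 2.0000 × 56.077 = 112.154 g.
CaO wt% = 112.154 / 918.012 × 100 = 12.22%.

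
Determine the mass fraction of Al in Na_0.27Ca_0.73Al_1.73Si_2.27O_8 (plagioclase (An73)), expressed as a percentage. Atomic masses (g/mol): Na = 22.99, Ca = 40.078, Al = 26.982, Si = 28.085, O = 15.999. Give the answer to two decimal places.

17.04 weight percent

Formula mass = 0.27*22.99 + 0.73*40.078 + 1.73*26.982 + 2.27*28.085 + 8*15.999 = 273.888 g/mol, of which 46.679 g is Al.
So Al makes up 46.679/273.888 = 0.1704 of the mass, i.e. 17.04%.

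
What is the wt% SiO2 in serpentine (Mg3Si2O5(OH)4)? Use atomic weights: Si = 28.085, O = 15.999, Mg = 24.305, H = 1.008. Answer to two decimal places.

43.36 wt%

Molar mass of Mg3Si2O5(OH)4 = 3×24.305 + 2×28.085 + 9×15.999 + 4×1.008 = 277.108 g/mol.
Each formula unit contains 2 Si, equivalent to 2/1 = 2.0000 mol SiO2.
M(SiO2) = 1×28.085 + 2×15.999 = 60.083 g/mol.
Mass of SiO2 per formula unit = 2.0000 × 60.083 = 120.166 g.
SiO2 wt% = 120.166 / 277.108 × 100 = 43.36%.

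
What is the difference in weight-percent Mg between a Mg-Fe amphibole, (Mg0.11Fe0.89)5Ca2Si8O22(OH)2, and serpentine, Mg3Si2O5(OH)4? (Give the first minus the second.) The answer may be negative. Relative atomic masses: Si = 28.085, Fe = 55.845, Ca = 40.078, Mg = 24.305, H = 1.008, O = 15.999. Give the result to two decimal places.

Mg in (Mg0.11Fe0.89)5Ca2Si8O22(OH)2: molar mass 952.706 g/mol; 0.55×24.305 = 13.368 g → 1.40 wt%.
Mg in Mg3Si2O5(OH)4: molar mass 277.108 g/mol; 3×24.305 = 72.915 g → 26.31 wt%.
Difference = 1.40 − 26.31 = -24.91 percentage points.

-24.91 percentage points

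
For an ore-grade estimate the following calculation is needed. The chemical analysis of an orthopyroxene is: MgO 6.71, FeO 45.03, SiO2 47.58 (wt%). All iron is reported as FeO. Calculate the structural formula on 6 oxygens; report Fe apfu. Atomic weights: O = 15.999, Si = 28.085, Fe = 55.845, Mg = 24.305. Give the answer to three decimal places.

6.71 wt% MgO ÷ 40.304 g/mol = 0.16648 mol, giving 0.16648 Mg and 0.16648 O.
45.03 wt% FeO ÷ 71.844 g/mol = 0.62677 mol, giving 0.62677 Fe and 0.62677 O.
47.58 wt% SiO2 ÷ 60.083 g/mol = 0.79190 mol, giving 0.79190 Si and 1.58380 O.
Oxygen sums to 2.37705; scaling by 6/2.37705 = 2.52414 puts the formula on 6 O.
Fe: 0.62677 × 2.52414 = 1.582 atoms per formula unit.

1.582 Fe apfu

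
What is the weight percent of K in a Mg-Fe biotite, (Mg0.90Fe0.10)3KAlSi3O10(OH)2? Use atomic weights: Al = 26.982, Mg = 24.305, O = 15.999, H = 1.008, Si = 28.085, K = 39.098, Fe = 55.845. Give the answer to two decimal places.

Formula mass = 2.70·24.305 + 0.30·55.845 + 1·39.098 + 1·26.982 + 3·28.085 + 12·15.999 + 2·1.008 = 426.716 g/mol, of which 39.098 g is K.
So K makes up 39.098/426.716 = 0.0916 of the mass, i.e. 9.16%.

9.16 mass %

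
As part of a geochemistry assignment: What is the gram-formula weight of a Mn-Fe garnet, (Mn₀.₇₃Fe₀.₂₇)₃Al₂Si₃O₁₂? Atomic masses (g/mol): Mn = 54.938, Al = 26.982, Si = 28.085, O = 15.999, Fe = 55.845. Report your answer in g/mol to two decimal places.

495.76 g/mol

M = 2.19*54.938 + 0.81*55.845 + 2*26.982 + 3*28.085 + 12*15.999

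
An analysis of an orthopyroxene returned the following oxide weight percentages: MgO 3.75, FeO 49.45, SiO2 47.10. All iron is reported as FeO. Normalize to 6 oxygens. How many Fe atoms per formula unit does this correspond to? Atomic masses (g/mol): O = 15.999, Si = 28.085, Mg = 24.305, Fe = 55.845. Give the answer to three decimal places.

1.758 Fe apfu

3.75 wt% MgO ÷ 40.304 g/mol = 0.09304 mol, giving 0.09304 Mg and 0.09304 O.
49.45 wt% FeO ÷ 71.844 g/mol = 0.68830 mol, giving 0.68830 Fe and 0.68830 O.
47.10 wt% SiO2 ÷ 60.083 g/mol = 0.78392 mol, giving 0.78392 Si and 1.56784 O.
Oxygen sums to 2.34918; scaling by 6/2.34918 = 2.55408 puts the formula on 6 O.
Fe: 0.68830 × 2.55408 = 1.758 atoms per formula unit.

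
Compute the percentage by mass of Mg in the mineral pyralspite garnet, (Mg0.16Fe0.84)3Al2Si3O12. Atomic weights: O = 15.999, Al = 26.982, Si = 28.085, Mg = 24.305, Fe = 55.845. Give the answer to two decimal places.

M((Mg0.16Fe0.84)3Al2Si3O12) = 482.603 g/mol.
Mg contributes 0.48 × 24.305 = 11.666 g per mole.
11.666/482.603 = 0.0242 → 2.42%.

2.42 weight percent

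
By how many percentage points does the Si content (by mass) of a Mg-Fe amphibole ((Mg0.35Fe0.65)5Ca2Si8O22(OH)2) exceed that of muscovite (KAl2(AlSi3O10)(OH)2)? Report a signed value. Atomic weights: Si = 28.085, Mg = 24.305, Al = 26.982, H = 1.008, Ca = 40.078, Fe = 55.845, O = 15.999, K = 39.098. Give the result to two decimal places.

3.41 percentage points

M((Mg0.35Fe0.65)5Ca2Si8O22(OH)2) = 914.858 g/mol, so wt% Si = 224.680/914.858 × 100 = 24.56%.
M(KAl2(AlSi3O10)(OH)2) = 398.303 g/mol, so wt% Si = 84.255/398.303 × 100 = 21.15%.
24.56 − 21.15 = 3.41 pp.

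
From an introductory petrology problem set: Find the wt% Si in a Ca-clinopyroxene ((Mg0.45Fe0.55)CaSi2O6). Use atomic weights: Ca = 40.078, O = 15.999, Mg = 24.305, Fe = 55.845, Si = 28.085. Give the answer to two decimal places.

M((Mg0.45Fe0.55)CaSi2O6) = 233.894 g/mol.
Si contributes 2 × 28.085 = 56.170 g per mole.
56.170/233.894 = 0.2402 → 24.02%.

24.02 wt%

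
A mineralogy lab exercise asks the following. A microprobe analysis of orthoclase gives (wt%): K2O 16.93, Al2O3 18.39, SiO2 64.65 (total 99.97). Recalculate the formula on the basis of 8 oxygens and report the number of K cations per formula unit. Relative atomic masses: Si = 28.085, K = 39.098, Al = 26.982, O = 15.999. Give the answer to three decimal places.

1.001 K apfu

16.93 wt% K2O ÷ 94.195 g/mol = 0.17973 mol, giving 0.35946 K and 0.17973 O.
18.39 wt% Al2O3 ÷ 101.961 g/mol = 0.18036 mol, giving 0.36072 Al and 0.54108 O.
64.65 wt% SiO2 ÷ 60.083 g/mol = 1.07601 mol, giving 1.07601 Si and 2.15202 O.
Oxygen sums to 2.87283; scaling by 8/2.87283 = 2.78471 puts the formula on 8 O.
K: 0.35946 × 2.78471 = 1.001 atoms per formula unit.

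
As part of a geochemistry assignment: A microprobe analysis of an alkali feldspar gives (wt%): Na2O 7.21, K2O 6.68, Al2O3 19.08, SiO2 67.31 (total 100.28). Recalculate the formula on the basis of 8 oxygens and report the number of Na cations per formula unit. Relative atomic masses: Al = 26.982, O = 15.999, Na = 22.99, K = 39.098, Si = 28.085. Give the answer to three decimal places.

0.623 Na apfu

Na2O: 7.21/61.979 = 0.11633 mol → 0.23266 mol Na, 0.11633 mol O.
K2O: 6.68/94.195 = 0.07092 mol → 0.14184 mol K, 0.07092 mol O.
Al2O3: 19.08/101.961 = 0.18713 mol → 0.37426 mol Al, 0.56139 mol O.
SiO2: 67.31/60.083 = 1.12028 mol → 1.12028 mol Si, 2.24056 mol O.
Total oxygen = 2.98920 mol. Normalization factor = 8/2.98920 = 2.67630.
Na per 8 O = 0.23266 × 2.67630 = 0.623.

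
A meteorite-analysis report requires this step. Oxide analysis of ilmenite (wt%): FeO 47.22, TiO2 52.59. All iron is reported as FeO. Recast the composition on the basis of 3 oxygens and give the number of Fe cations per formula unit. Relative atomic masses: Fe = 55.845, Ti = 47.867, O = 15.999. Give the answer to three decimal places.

0.999 Fe apfu

47.22 wt% FeO ÷ 71.844 g/mol = 0.65726 mol, giving 0.65726 Fe and 0.65726 O.
52.59 wt% TiO2 ÷ 79.865 g/mol = 0.65849 mol, giving 0.65849 Ti and 1.31698 O.
Oxygen sums to 1.97424; scaling by 3/1.97424 = 1.51957 puts the formula on 3 O.
Fe: 0.65726 × 1.51957 = 0.999 atoms per formula unit.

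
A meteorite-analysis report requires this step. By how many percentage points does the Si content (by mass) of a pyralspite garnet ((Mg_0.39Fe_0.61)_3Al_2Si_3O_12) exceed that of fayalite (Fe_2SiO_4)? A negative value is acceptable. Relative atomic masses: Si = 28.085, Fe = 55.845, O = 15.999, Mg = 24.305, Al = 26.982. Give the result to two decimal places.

4.50 percentage points

Si in (Mg_0.39Fe_0.61)_3Al_2Si_3O_12: molar mass 460.840 g/mol; 3×28.085 = 84.255 g → 18.28 wt%.
Si in Fe_2SiO_4: molar mass 203.771 g/mol; 1×28.085 = 28.085 g → 13.78 wt%.
Difference = 18.28 − 13.78 = 4.50 percentage points.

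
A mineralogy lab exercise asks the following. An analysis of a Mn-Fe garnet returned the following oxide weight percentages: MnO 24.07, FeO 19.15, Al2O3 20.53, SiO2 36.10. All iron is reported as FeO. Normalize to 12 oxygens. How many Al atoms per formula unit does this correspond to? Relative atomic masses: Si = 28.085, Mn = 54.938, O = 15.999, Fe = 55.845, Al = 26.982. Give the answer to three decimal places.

2.004 Al apfu

24.07 wt% MnO ÷ 70.937 g/mol = 0.33932 mol, giving 0.33932 Mn and 0.33932 O.
19.15 wt% FeO ÷ 71.844 g/mol = 0.26655 mol, giving 0.26655 Fe and 0.26655 O.
20.53 wt% Al2O3 ÷ 101.961 g/mol = 0.20135 mol, giving 0.40270 Al and 0.60405 O.
36.10 wt% SiO2 ÷ 60.083 g/mol = 0.60084 mol, giving 0.60084 Si and 1.20168 O.
Oxygen sums to 2.41160; scaling by 12/2.41160 = 4.97595 puts the formula on 12 O.
Al: 0.40270 × 4.97595 = 2.004 atoms per formula unit.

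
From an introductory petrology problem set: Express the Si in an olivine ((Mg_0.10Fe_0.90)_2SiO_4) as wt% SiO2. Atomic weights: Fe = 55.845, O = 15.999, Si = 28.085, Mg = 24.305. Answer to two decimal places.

30.43 wt%

Formula mass = 197.463 g/mol.
1 Si → 1.0000 mol SiO2 per formula unit; M(SiO2) = 60.083, so SiO2 mass = 60.083 g.
60.083/197.463 × 100 = 30.43 wt%.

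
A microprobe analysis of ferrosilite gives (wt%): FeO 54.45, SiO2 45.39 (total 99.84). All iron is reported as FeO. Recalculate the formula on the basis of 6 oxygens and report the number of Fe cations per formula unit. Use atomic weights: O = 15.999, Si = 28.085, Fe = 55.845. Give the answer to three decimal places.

54.45 wt% FeO ÷ 71.844 g/mol = 0.75789 mol, giving 0.75789 Fe and 0.75789 O.
45.39 wt% SiO2 ÷ 60.083 g/mol = 0.75545 mol, giving 0.75545 Si and 1.51090 O.
Oxygen sums to 2.26879; scaling by 6/2.26879 = 2.64458 puts the formula on 6 O.
Fe: 0.75789 × 2.64458 = 2.004 atoms per formula unit.

2.004 Fe apfu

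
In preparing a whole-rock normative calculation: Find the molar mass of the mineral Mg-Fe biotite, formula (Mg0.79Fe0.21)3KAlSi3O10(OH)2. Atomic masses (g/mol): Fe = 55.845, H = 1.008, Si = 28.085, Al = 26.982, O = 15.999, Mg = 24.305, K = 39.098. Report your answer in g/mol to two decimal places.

M = 2.37(24.305) + 0.63(55.845) + 1(39.098) + 1(26.982) + 3(28.085) + 12(15.999) + 2(1.008)

437.12 g/mol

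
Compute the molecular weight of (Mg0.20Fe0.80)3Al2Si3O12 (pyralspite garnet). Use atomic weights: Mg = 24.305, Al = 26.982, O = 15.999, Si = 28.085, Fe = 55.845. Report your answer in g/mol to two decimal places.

478.82 g/mol

The formula mass is the sum 0.60*24.305 + 2.40*55.845 + 2*26.982 + 3*28.085 + 12*15.999.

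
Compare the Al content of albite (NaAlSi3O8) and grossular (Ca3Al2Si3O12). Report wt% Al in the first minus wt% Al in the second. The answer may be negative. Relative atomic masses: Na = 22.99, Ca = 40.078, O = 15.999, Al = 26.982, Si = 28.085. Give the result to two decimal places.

Al in NaAlSi3O8: molar mass 262.219 g/mol; 1×26.982 = 26.982 g → 10.29 wt%.
Al in Ca3Al2Si3O12: molar mass 450.441 g/mol; 2×26.982 = 53.964 g → 11.98 wt%.
Difference = 10.29 − 11.98 = -1.69 percentage points.

-1.69 percentage points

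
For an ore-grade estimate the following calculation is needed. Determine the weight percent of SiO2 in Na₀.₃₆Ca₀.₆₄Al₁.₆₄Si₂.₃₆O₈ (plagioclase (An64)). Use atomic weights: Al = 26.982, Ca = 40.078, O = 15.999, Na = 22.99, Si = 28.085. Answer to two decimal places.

M(Na₀.₃₆Ca₀.₆₄Al₁.₆₄Si₂.₃₆O₈) = 272.449 g/mol; M(SiO2) = 60.083 g/mol.
Moles SiO2 per formula unit = 2.36 Si ÷ 1 = 2.3600.
SiO2 fraction = (2.3600 × 60.083) / 272.449 = 141.796/272.449 = 0.5204.

52.04 wt%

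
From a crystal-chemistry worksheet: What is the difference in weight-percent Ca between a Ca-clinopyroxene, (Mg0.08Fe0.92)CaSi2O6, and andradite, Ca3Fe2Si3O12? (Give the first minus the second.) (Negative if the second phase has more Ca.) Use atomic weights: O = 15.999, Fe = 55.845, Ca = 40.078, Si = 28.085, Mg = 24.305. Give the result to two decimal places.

Ca in (Mg0.08Fe0.92)CaSi2O6: molar mass 245.564 g/mol; 1×40.078 = 40.078 g → 16.32 wt%.
Ca in Ca3Fe2Si3O12: molar mass 508.167 g/mol; 3×40.078 = 120.234 g → 23.66 wt%.
Difference = 16.32 − 23.66 = -7.34 percentage points.

-7.34 percentage points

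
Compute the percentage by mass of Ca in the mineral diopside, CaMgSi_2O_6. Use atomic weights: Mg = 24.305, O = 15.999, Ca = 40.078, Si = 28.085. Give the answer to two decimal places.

Molar mass of CaMgSi_2O_6: 1*40.078 + 1*24.305 + 2*28.085 + 6*15.999 = 216.547 g/mol.
Mass of Ca per formula unit: 1 × 40.078 = 40.078 g.
Weight fraction Ca = 40.078 / 216.547 = 0.1851.

18.51 wt%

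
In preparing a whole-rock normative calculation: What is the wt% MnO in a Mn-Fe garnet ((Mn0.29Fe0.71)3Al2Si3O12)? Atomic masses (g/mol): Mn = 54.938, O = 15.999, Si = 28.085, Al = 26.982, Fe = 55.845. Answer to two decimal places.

12.42 wt%

M((Mn0.29Fe0.71)3Al2Si3O12) = 496.953 g/mol; M(MnO) = 70.937 g/mol.
Moles MnO per formula unit = 0.87 Mn ÷ 1 = 0.8700.
MnO fraction = (0.8700 × 70.937) / 496.953 = 61.715/496.953 = 0.1242.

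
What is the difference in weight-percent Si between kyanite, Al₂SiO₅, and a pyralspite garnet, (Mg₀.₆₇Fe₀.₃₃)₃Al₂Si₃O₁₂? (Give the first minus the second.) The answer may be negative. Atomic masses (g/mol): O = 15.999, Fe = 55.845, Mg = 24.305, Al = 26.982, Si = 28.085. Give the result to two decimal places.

-2.07 percentage points

Si in Al₂SiO₅: molar mass 162.044 g/mol; 1×28.085 = 28.085 g → 17.33 wt%.
Si in (Mg₀.₆₇Fe₀.₃₃)₃Al₂Si₃O₁₂: molar mass 434.347 g/mol; 3×28.085 = 84.255 g → 19.40 wt%.
Difference = 17.33 − 19.40 = -2.07 percentage points.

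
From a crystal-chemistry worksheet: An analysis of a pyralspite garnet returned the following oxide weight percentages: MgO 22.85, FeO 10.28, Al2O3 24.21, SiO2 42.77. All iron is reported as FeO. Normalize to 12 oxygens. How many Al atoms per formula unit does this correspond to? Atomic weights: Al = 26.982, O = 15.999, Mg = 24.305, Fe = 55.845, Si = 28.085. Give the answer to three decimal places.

MgO (M=40.304): mol = 0.56694; Mg = 0.56694, O = 0.56694.
FeO (M=71.844): mol = 0.14309; Fe = 0.14309, O = 0.14309.
Al2O3 (M=101.961): mol = 0.23744; Al = 0.47488, O = 0.71232.
SiO2 (M=60.083): mol = 0.71185; Si = 0.71185, O = 1.42370.
ΣO = 2.84605; factor = 12/ΣO = 4.21637.
Al apfu = 0.47488 × 4.21637 = 2.002.

2.002 Al apfu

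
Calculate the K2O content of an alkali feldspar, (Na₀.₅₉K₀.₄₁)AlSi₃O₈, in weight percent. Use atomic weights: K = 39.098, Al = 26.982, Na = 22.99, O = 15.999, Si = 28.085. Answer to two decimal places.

7.18 wt%

Formula mass = 268.823 g/mol.
0.41 K → 0.2050 mol K2O per formula unit; M(K2O) = 94.195, so K2O mass = 19.310 g.
19.310/268.823 × 100 = 7.18 wt%.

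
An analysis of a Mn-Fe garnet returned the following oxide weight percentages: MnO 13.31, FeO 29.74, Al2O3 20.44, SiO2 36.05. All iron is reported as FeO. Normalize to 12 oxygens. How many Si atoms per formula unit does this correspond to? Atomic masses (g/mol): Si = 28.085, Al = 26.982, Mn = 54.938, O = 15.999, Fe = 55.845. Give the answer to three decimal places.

2.996 Si apfu

MnO (M=70.937): mol = 0.18763; Mn = 0.18763, O = 0.18763.
FeO (M=71.844): mol = 0.41395; Fe = 0.41395, O = 0.41395.
Al2O3 (M=101.961): mol = 0.20047; Al = 0.40094, O = 0.60141.
SiO2 (M=60.083): mol = 0.60000; Si = 0.60000, O = 1.20000.
ΣO = 2.40299; factor = 12/ΣO = 4.99378.
Si apfu = 0.60000 × 4.99378 = 2.996.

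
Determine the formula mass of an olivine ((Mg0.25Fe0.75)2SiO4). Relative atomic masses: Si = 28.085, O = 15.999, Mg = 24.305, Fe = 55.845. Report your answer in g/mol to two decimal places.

M = 0.50×24.305 + 1.50×55.845 + 1×28.085 + 4×15.999

188.00 g/mol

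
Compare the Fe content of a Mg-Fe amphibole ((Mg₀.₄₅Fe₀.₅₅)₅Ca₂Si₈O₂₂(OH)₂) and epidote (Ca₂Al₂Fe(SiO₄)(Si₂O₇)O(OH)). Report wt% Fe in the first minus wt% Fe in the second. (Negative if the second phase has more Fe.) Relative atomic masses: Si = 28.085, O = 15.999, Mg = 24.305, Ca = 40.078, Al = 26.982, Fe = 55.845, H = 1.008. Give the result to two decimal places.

5.52 percentage points

Fe in (Mg₀.₄₅Fe₀.₅₅)₅Ca₂Si₈O₂₂(OH)₂: molar mass 899.088 g/mol; 2.75×55.845 = 153.574 g → 17.08 wt%.
Fe in Ca₂Al₂Fe(SiO₄)(Si₂O₇)O(OH): molar mass 483.215 g/mol; 1×55.845 = 55.845 g → 11.56 wt%.
Difference = 17.08 − 11.56 = 5.52 percentage points.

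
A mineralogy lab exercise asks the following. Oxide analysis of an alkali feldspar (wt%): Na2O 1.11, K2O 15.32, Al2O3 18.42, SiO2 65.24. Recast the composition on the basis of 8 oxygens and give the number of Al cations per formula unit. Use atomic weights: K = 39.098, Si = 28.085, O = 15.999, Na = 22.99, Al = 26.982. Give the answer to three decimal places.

0.999 Al apfu

1.11 wt% Na2O ÷ 61.979 g/mol = 0.01791 mol, giving 0.03582 Na and 0.01791 O.
15.32 wt% K2O ÷ 94.195 g/mol = 0.16264 mol, giving 0.32528 K and 0.16264 O.
18.42 wt% Al2O3 ÷ 101.961 g/mol = 0.18066 mol, giving 0.36132 Al and 0.54198 O.
65.24 wt% SiO2 ÷ 60.083 g/mol = 1.08583 mol, giving 1.08583 Si and 2.17166 O.
Oxygen sums to 2.89419; scaling by 8/2.89419 = 2.76416 puts the formula on 8 O.
Al: 0.36132 × 2.76416 = 0.999 atoms per formula unit.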